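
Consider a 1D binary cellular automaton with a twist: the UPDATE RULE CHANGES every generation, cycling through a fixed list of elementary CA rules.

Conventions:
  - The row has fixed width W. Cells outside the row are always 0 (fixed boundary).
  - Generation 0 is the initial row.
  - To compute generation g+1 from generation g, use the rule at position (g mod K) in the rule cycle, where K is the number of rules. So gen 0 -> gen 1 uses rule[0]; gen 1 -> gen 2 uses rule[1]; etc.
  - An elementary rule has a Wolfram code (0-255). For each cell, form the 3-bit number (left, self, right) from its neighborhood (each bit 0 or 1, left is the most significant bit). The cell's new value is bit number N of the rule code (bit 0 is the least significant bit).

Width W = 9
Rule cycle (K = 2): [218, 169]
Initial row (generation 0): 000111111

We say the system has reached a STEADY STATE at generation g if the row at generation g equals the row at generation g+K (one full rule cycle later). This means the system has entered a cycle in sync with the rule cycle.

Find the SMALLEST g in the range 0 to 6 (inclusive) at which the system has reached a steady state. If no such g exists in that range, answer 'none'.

Answer: 1

Derivation:
Gen 0: 000111111
Gen 1 (rule 218): 001111111
Gen 2 (rule 169): 101111110
Gen 3 (rule 218): 001111111
Gen 4 (rule 169): 101111110
Gen 5 (rule 218): 001111111
Gen 6 (rule 169): 101111110
Gen 7 (rule 218): 001111111
Gen 8 (rule 169): 101111110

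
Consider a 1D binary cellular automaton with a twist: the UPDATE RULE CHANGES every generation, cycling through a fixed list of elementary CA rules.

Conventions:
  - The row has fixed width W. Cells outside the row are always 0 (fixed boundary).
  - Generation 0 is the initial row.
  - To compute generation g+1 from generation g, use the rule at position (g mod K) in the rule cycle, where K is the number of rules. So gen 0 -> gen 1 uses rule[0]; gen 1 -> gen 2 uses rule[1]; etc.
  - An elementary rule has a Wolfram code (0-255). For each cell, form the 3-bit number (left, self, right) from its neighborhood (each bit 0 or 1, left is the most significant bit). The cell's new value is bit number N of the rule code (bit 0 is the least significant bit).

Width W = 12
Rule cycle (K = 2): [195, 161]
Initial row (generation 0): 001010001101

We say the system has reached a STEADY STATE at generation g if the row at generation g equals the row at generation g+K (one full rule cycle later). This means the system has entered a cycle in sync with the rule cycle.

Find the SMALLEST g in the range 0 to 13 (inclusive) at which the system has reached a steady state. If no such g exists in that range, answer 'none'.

Answer: none

Derivation:
Gen 0: 001010001101
Gen 1 (rule 195): 110000110100
Gen 2 (rule 161): 000110001001
Gen 3 (rule 195): 111010110010
Gen 4 (rule 161): 010101000000
Gen 5 (rule 195): 100000011111
Gen 6 (rule 161): 001111001110
Gen 7 (rule 195): 110111010110
Gen 8 (rule 161): 001010101000
Gen 9 (rule 195): 110000000011
Gen 10 (rule 161): 000111111000
Gen 11 (rule 195): 111011111011
Gen 12 (rule 161): 010101110100
Gen 13 (rule 195): 100000110001
Gen 14 (rule 161): 001110000100
Gen 15 (rule 195): 110110111001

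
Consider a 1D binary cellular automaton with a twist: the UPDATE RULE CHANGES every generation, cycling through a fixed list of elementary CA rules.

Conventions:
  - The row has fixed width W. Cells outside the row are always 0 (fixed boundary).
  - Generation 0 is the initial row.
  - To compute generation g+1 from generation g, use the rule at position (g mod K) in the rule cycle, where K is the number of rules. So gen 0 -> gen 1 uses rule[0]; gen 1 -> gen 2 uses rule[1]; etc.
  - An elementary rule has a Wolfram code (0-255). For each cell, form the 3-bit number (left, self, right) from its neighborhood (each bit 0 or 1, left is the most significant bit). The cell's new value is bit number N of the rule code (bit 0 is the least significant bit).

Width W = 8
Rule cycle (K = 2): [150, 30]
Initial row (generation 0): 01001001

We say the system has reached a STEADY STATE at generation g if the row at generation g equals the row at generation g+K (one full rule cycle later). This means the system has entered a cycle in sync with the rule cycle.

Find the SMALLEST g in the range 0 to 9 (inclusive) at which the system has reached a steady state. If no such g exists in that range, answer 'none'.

Gen 0: 01001001
Gen 1 (rule 150): 11111111
Gen 2 (rule 30): 10000000
Gen 3 (rule 150): 11000000
Gen 4 (rule 30): 10100000
Gen 5 (rule 150): 10110000
Gen 6 (rule 30): 10101000
Gen 7 (rule 150): 10101100
Gen 8 (rule 30): 10101010
Gen 9 (rule 150): 10101011
Gen 10 (rule 30): 10101010
Gen 11 (rule 150): 10101011

Answer: 8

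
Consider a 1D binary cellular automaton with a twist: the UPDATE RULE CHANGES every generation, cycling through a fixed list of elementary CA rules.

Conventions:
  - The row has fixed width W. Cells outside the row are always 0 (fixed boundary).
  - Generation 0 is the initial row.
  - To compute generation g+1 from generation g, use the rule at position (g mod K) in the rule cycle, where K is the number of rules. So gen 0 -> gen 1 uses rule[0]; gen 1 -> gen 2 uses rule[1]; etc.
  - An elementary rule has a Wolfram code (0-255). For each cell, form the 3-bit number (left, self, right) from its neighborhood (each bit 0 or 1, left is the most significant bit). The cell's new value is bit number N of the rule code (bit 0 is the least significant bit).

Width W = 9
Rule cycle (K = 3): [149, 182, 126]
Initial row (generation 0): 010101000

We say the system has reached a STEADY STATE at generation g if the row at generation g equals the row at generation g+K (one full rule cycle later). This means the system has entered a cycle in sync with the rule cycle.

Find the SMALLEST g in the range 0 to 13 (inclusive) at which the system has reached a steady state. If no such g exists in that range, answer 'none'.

Answer: 11

Derivation:
Gen 0: 010101000
Gen 1 (rule 149): 010101111
Gen 2 (rule 182): 111110110
Gen 3 (rule 126): 100011111
Gen 4 (rule 149): 111001110
Gen 5 (rule 182): 010110101
Gen 6 (rule 126): 111111111
Gen 7 (rule 149): 011111110
Gen 8 (rule 182): 101111101
Gen 9 (rule 126): 111000111
Gen 10 (rule 149): 010110010
Gen 11 (rule 182): 111001111
Gen 12 (rule 126): 101111001
Gen 13 (rule 149): 100110101
Gen 14 (rule 182): 111001111
Gen 15 (rule 126): 101111001
Gen 16 (rule 149): 100110101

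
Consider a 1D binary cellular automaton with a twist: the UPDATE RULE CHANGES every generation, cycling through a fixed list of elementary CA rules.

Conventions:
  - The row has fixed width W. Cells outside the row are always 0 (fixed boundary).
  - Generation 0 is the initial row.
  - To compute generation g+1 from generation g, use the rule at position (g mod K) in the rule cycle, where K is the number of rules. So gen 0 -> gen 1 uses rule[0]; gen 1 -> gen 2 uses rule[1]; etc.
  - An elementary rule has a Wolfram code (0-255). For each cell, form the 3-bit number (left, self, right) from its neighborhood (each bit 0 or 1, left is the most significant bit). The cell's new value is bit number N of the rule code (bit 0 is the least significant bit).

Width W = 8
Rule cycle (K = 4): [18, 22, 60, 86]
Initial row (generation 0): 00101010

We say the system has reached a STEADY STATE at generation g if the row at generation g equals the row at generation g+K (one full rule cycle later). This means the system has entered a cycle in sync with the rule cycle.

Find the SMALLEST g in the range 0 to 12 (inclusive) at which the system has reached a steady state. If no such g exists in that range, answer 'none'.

Answer: 5

Derivation:
Gen 0: 00101010
Gen 1 (rule 18): 01000001
Gen 2 (rule 22): 11100011
Gen 3 (rule 60): 10010010
Gen 4 (rule 86): 11111111
Gen 5 (rule 18): 00000000
Gen 6 (rule 22): 00000000
Gen 7 (rule 60): 00000000
Gen 8 (rule 86): 00000000
Gen 9 (rule 18): 00000000
Gen 10 (rule 22): 00000000
Gen 11 (rule 60): 00000000
Gen 12 (rule 86): 00000000
Gen 13 (rule 18): 00000000
Gen 14 (rule 22): 00000000
Gen 15 (rule 60): 00000000
Gen 16 (rule 86): 00000000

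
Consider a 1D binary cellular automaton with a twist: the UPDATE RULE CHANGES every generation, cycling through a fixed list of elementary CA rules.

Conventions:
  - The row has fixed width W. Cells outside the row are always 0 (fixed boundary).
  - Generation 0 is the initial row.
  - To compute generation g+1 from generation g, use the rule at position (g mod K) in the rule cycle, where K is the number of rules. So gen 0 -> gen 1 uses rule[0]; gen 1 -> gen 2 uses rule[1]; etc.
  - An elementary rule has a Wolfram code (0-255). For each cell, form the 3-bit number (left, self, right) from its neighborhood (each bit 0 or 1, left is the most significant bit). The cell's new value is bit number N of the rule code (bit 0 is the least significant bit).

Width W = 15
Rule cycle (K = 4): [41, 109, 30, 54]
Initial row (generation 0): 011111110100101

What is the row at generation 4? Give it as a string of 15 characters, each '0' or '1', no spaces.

Answer: 001110011111100

Derivation:
Gen 0: 011111110100101
Gen 1 (rule 41): 010000001000010
Gen 2 (rule 109): 010111101011010
Gen 3 (rule 30): 110100001010011
Gen 4 (rule 54): 001110011111100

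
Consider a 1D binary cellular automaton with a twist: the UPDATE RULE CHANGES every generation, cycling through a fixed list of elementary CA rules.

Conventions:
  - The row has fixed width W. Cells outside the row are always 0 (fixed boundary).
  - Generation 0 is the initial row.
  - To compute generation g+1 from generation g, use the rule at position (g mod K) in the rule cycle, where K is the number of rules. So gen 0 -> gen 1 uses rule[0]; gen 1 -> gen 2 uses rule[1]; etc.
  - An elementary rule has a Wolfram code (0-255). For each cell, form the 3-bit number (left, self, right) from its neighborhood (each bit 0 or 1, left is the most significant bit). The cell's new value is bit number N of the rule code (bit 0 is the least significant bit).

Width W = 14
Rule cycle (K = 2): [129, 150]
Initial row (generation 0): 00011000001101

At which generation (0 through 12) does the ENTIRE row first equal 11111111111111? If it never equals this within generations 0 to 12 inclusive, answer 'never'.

Answer: 11

Derivation:
Gen 0: 00011000001101
Gen 1 (rule 129): 11000011100000
Gen 2 (rule 150): 00100101010000
Gen 3 (rule 129): 10000000000111
Gen 4 (rule 150): 11000000001010
Gen 5 (rule 129): 00011111100000
Gen 6 (rule 150): 00101111010000
Gen 7 (rule 129): 10000110000111
Gen 8 (rule 150): 11001001001010
Gen 9 (rule 129): 00000000000000
Gen 10 (rule 150): 00000000000000
Gen 11 (rule 129): 11111111111111
Gen 12 (rule 150): 01111111111110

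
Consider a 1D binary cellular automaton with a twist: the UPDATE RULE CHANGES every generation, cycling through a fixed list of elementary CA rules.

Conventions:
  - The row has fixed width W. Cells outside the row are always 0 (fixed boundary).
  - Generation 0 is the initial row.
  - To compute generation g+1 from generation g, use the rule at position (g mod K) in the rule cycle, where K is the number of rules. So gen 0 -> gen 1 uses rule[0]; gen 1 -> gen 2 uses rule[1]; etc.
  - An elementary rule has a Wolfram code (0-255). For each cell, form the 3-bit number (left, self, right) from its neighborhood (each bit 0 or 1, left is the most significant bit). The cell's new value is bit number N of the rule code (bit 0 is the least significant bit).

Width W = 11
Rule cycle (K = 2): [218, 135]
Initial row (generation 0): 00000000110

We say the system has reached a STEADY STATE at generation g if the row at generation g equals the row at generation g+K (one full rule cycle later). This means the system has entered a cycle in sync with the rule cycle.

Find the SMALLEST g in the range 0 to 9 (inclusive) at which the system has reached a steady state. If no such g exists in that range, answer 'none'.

Gen 0: 00000000110
Gen 1 (rule 218): 00000001111
Gen 2 (rule 135): 11111110110
Gen 3 (rule 218): 11111110111
Gen 4 (rule 135): 01111100010
Gen 5 (rule 218): 11111110101
Gen 6 (rule 135): 01111100101
Gen 7 (rule 218): 11111111000
Gen 8 (rule 135): 01111110011
Gen 9 (rule 218): 11111111111
Gen 10 (rule 135): 01111111110
Gen 11 (rule 218): 11111111111

Answer: 9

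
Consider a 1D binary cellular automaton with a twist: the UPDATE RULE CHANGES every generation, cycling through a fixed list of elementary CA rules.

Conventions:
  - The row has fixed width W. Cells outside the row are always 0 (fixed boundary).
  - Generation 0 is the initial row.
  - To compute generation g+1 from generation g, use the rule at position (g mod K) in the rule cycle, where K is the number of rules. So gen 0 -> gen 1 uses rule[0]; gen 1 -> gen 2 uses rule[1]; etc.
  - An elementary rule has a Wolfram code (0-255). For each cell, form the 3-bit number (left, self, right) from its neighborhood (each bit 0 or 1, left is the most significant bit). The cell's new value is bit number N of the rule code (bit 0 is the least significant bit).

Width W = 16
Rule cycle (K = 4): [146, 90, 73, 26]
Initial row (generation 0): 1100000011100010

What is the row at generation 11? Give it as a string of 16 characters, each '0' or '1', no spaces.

Answer: 0010001111100000

Derivation:
Gen 0: 1100000011100010
Gen 1 (rule 146): 0010000101010101
Gen 2 (rule 90): 0101001000000000
Gen 3 (rule 73): 0000000011111111
Gen 4 (rule 26): 0000000110000000
Gen 5 (rule 146): 0000001001000000
Gen 6 (rule 90): 0000010110100000
Gen 7 (rule 73): 1111000110001111
Gen 8 (rule 26): 1000101101011000
Gen 9 (rule 146): 0101000000000100
Gen 10 (rule 90): 1000100000001010
Gen 11 (rule 73): 0010001111100000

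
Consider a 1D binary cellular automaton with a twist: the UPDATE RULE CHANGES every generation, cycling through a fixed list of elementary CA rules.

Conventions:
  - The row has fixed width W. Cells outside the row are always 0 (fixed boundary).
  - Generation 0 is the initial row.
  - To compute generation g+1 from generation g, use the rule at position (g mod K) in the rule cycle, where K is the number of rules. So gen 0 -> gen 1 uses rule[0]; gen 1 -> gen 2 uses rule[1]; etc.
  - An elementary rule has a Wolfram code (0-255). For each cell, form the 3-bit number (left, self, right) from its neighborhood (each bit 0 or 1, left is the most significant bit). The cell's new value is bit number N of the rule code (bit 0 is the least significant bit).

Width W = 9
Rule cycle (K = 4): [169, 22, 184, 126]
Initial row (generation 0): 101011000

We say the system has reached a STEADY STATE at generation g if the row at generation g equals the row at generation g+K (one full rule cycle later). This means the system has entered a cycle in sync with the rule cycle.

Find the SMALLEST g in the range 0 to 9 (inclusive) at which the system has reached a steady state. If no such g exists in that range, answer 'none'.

Gen 0: 101011000
Gen 1 (rule 169): 010110011
Gen 2 (rule 22): 110001100
Gen 3 (rule 184): 101001010
Gen 4 (rule 126): 111111111
Gen 5 (rule 169): 111111110
Gen 6 (rule 22): 000000001
Gen 7 (rule 184): 000000000
Gen 8 (rule 126): 000000000
Gen 9 (rule 169): 111111111
Gen 10 (rule 22): 000000000
Gen 11 (rule 184): 000000000
Gen 12 (rule 126): 000000000
Gen 13 (rule 169): 111111111

Answer: 7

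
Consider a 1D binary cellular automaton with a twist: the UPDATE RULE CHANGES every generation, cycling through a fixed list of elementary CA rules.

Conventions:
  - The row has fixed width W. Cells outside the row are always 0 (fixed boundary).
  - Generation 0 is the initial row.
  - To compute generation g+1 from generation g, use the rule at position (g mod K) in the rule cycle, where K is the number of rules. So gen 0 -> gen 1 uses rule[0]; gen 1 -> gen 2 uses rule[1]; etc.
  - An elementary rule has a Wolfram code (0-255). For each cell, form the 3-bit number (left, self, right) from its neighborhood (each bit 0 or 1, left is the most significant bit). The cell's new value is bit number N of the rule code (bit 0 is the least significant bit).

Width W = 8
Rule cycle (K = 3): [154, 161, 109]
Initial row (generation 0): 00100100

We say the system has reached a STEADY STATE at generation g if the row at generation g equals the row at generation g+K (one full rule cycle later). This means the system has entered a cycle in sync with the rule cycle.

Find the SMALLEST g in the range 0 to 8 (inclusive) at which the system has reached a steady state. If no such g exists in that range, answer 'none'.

Gen 0: 00100100
Gen 1 (rule 154): 01011010
Gen 2 (rule 161): 00100100
Gen 3 (rule 109): 10100101
Gen 4 (rule 154): 00011000
Gen 5 (rule 161): 11000011
Gen 6 (rule 109): 11011011
Gen 7 (rule 154): 10010010
Gen 8 (rule 161): 00000000
Gen 9 (rule 109): 11111111
Gen 10 (rule 154): 11111110
Gen 11 (rule 161): 01111100

Answer: none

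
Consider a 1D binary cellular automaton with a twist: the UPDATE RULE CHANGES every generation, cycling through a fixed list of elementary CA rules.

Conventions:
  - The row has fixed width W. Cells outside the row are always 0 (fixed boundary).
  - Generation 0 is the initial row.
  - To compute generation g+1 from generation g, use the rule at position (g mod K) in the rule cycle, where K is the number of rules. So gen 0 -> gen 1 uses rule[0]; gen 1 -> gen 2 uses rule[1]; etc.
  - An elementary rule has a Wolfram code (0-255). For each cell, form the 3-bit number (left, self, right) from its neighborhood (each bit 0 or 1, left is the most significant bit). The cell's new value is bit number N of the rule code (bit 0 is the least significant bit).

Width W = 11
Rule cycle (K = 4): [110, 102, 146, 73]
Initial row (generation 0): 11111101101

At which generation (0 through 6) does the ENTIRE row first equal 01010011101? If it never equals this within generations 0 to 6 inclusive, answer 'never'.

Gen 0: 11111101101
Gen 1 (rule 110): 10000111111
Gen 2 (rule 102): 10001000001
Gen 3 (rule 146): 01010100010
Gen 4 (rule 73): 00000001000
Gen 5 (rule 110): 00000011000
Gen 6 (rule 102): 00000101000

Answer: never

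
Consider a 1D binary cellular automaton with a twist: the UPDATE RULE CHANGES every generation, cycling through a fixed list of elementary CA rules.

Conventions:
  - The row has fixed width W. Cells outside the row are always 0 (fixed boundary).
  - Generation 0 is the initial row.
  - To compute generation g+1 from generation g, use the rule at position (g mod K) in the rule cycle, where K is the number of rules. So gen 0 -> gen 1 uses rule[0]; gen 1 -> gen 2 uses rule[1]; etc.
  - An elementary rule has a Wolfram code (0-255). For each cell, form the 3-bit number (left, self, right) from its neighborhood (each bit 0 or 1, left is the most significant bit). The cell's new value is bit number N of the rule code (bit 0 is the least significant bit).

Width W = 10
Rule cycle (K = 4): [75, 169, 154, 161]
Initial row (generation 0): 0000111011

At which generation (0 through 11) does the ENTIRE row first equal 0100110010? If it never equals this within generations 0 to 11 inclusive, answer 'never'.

Answer: 4

Derivation:
Gen 0: 0000111011
Gen 1 (rule 75): 1111101011
Gen 2 (rule 169): 1111010110
Gen 3 (rule 154): 1110000101
Gen 4 (rule 161): 0100110010
Gen 5 (rule 75): 1001110100
Gen 6 (rule 169): 0001101001
Gen 7 (rule 154): 0011000110
Gen 8 (rule 161): 1000010000
Gen 9 (rule 75): 0011100111
Gen 10 (rule 169): 1011000110
Gen 11 (rule 154): 0010101101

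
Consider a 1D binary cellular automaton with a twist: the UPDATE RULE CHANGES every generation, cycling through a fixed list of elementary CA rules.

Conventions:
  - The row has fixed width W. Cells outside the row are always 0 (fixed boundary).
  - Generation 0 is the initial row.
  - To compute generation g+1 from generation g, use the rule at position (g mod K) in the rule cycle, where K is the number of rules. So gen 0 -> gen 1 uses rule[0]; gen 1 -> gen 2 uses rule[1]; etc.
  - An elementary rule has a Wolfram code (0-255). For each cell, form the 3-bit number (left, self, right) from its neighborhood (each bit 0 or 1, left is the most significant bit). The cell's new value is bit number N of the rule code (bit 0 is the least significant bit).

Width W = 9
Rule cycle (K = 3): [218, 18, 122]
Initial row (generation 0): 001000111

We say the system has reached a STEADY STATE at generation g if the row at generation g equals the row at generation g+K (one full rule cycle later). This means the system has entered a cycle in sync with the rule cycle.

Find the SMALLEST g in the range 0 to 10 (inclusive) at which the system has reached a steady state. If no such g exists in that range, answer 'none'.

Answer: none

Derivation:
Gen 0: 001000111
Gen 1 (rule 218): 010101111
Gen 2 (rule 18): 100000000
Gen 3 (rule 122): 010000000
Gen 4 (rule 218): 101000000
Gen 5 (rule 18): 000100000
Gen 6 (rule 122): 001010000
Gen 7 (rule 218): 010001000
Gen 8 (rule 18): 101010100
Gen 9 (rule 122): 010101010
Gen 10 (rule 218): 100000001
Gen 11 (rule 18): 010000010
Gen 12 (rule 122): 101000101
Gen 13 (rule 218): 000101000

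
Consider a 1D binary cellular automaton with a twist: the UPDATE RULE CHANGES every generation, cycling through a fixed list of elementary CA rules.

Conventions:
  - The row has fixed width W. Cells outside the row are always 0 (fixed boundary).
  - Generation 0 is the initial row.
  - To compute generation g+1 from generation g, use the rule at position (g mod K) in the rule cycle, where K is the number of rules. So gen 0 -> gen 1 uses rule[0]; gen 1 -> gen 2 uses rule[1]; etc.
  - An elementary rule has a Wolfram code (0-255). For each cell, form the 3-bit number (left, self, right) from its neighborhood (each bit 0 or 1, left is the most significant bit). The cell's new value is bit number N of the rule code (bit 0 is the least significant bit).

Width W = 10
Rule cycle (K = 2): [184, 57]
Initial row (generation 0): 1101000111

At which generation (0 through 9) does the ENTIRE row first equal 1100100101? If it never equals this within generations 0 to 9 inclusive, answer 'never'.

Gen 0: 1101000111
Gen 1 (rule 184): 1010100110
Gen 2 (rule 57): 0101010101
Gen 3 (rule 184): 0010101010
Gen 4 (rule 57): 1001010101
Gen 5 (rule 184): 0100101010
Gen 6 (rule 57): 0010010101
Gen 7 (rule 184): 0001001010
Gen 8 (rule 57): 1100100101
Gen 9 (rule 184): 1010010010

Answer: 8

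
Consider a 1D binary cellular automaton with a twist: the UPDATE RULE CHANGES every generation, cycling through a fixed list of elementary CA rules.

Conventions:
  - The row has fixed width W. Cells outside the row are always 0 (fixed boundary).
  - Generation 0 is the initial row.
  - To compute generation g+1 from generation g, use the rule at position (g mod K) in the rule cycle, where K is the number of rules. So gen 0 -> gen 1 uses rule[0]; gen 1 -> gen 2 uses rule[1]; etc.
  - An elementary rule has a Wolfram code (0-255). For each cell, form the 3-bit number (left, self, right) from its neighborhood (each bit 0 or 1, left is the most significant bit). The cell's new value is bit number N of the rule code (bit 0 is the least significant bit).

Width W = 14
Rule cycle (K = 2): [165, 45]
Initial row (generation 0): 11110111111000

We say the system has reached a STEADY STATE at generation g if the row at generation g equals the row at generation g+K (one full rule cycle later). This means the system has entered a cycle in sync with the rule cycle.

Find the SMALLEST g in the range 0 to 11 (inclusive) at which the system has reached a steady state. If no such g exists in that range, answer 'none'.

Answer: none

Derivation:
Gen 0: 11110111111000
Gen 1 (rule 165): 01101011110011
Gen 2 (rule 45): 01011110000010
Gen 3 (rule 165): 01101100111010
Gen 4 (rule 45): 01011000100110
Gen 5 (rule 165): 01100010100000
Gen 6 (rule 45): 01001011101111
Gen 7 (rule 165): 01001101010110
Gen 8 (rule 45): 01001011111100
Gen 9 (rule 165): 01001101111001
Gen 10 (rule 45): 01001011000001
Gen 11 (rule 165): 01001100011101
Gen 12 (rule 45): 01001001010011
Gen 13 (rule 165): 01001001110000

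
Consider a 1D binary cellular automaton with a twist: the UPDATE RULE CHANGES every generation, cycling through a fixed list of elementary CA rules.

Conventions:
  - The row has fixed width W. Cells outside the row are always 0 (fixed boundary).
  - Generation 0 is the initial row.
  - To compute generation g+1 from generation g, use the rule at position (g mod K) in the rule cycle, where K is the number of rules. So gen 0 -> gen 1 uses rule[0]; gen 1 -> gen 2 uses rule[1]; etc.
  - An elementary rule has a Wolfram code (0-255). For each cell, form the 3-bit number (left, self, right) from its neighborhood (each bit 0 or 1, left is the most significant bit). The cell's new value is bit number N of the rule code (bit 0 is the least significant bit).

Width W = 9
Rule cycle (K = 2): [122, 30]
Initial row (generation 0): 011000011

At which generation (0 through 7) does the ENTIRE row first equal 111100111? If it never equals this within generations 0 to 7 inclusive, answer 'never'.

Answer: 1

Derivation:
Gen 0: 011000011
Gen 1 (rule 122): 111100111
Gen 2 (rule 30): 100011100
Gen 3 (rule 122): 010110110
Gen 4 (rule 30): 110100101
Gen 5 (rule 122): 111011010
Gen 6 (rule 30): 100010011
Gen 7 (rule 122): 010101111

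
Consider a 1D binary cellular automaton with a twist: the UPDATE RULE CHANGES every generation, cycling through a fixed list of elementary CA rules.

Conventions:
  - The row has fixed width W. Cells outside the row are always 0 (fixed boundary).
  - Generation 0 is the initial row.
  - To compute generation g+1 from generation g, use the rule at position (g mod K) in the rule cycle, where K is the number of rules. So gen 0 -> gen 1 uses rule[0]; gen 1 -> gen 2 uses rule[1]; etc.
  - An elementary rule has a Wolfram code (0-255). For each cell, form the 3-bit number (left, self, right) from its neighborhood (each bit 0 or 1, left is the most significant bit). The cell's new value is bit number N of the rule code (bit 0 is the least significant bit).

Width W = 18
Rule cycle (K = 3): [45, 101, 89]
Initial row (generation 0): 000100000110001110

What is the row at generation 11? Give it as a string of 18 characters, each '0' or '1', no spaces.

Gen 0: 000100000110001110
Gen 1 (rule 45): 110101110100101000
Gen 2 (rule 101): 011110011100111011
Gen 3 (rule 89): 010011010110101011
Gen 4 (rule 45): 010010111101111110
Gen 5 (rule 101): 010011000110000010
Gen 6 (rule 89): 001011110111111001
Gen 7 (rule 45): 101110001100000001
Gen 8 (rule 101): 110010100101111101
Gen 9 (rule 89): 111000010001000100
Gen 10 (rule 45): 100011010101010101
Gen 11 (rule 101): 101001111111111111

Answer: 101001111111111111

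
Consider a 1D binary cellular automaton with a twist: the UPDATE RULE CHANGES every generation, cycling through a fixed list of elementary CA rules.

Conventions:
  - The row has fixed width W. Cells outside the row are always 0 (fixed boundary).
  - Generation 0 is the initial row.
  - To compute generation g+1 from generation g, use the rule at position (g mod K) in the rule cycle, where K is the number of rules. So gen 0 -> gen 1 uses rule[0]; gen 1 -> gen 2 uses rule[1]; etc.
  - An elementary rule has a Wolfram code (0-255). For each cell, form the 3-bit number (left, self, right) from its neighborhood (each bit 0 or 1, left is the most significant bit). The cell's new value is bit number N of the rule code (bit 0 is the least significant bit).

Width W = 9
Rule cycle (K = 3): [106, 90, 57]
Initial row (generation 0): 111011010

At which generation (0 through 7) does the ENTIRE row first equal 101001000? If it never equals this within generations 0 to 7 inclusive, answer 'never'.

Answer: 7

Derivation:
Gen 0: 111011010
Gen 1 (rule 106): 101111100
Gen 2 (rule 90): 001000110
Gen 3 (rule 57): 100110101
Gen 4 (rule 106): 001111010
Gen 5 (rule 90): 011001001
Gen 6 (rule 57): 010100100
Gen 7 (rule 106): 101001000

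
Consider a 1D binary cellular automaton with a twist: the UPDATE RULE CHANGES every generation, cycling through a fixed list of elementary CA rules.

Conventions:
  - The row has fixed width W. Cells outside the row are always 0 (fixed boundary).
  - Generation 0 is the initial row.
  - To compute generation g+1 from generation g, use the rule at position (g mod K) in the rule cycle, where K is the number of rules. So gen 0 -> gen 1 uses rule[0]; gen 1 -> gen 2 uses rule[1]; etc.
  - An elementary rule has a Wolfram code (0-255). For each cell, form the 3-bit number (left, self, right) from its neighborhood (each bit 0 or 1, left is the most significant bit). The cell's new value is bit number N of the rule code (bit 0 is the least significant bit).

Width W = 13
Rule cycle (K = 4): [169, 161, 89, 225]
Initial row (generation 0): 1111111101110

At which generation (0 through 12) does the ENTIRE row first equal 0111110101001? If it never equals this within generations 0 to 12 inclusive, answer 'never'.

Gen 0: 1111111101110
Gen 1 (rule 169): 1111111011100
Gen 2 (rule 161): 0111110101001
Gen 3 (rule 89): 0100010000100
Gen 4 (rule 225): 0001000110001
Gen 5 (rule 169): 1100010100100
Gen 6 (rule 161): 0001001000001
Gen 7 (rule 89): 1100100111100
Gen 8 (rule 225): 0100000011101
Gen 9 (rule 169): 0001111011010
Gen 10 (rule 161): 1100110100100
Gen 11 (rule 89): 1110110010011
Gen 12 (rule 225): 0111010000001

Answer: 2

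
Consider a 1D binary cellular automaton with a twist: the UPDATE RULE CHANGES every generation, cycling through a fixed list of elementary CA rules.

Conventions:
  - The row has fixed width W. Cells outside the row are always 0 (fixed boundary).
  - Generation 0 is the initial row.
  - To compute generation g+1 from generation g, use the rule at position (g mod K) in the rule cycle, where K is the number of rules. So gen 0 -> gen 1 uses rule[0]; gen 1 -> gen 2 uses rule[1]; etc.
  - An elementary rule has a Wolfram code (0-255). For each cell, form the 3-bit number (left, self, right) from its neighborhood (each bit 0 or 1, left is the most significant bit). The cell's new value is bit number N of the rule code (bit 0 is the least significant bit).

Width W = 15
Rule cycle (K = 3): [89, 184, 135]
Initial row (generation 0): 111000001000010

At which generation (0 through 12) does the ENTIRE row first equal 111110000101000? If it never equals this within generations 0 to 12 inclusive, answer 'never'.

Gen 0: 111000001000010
Gen 1 (rule 89): 101111100111001
Gen 2 (rule 184): 011111010110100
Gen 3 (rule 135): 101110010000101
Gen 4 (rule 89): 001011001110000
Gen 5 (rule 184): 000110101101000
Gen 6 (rule 135): 111000100001011
Gen 7 (rule 89): 101110011100011
Gen 8 (rule 184): 011101011010010
Gen 9 (rule 135): 101001000010110
Gen 10 (rule 89): 000100111000111
Gen 11 (rule 184): 000010110100110
Gen 12 (rule 135): 111110000101000

Answer: 12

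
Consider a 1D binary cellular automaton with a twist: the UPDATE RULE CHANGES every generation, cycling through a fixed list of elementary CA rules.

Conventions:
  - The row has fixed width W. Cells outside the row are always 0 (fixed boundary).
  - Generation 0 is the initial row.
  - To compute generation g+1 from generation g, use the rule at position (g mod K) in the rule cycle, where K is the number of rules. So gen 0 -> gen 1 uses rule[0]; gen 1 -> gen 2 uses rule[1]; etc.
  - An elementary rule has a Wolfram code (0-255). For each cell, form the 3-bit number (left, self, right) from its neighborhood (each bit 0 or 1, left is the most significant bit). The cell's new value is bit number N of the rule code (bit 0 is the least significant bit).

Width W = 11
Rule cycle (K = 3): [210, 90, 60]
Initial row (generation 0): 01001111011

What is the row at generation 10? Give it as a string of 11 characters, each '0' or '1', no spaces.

Gen 0: 01001111011
Gen 1 (rule 210): 10110111001
Gen 2 (rule 90): 00110101110
Gen 3 (rule 60): 00101111001
Gen 4 (rule 210): 01000111110
Gen 5 (rule 90): 10101100011
Gen 6 (rule 60): 11111010010
Gen 7 (rule 210): 01111001101
Gen 8 (rule 90): 11001111100
Gen 9 (rule 60): 10101000010
Gen 10 (rule 210): 00000100101

Answer: 00000100101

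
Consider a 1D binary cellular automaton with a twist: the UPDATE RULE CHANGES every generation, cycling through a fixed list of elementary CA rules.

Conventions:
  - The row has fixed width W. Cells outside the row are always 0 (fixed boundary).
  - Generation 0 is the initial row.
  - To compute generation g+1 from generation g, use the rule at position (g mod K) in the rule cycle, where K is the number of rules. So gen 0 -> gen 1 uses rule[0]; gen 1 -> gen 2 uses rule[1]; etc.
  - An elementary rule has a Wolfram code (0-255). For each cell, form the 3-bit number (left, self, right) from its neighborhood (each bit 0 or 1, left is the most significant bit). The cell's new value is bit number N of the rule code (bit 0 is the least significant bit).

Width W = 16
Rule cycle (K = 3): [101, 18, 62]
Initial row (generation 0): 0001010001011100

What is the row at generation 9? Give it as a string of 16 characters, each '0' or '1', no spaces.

Gen 0: 0001010001011100
Gen 1 (rule 101): 1101110101100101
Gen 2 (rule 18): 0000000000011000
Gen 3 (rule 62): 0000000000110100
Gen 4 (rule 101): 1111111110011101
Gen 5 (rule 18): 0000000001100000
Gen 6 (rule 62): 0000000011010000
Gen 7 (rule 101): 1111111001110111
Gen 8 (rule 18): 0000000110000000
Gen 9 (rule 62): 0000001101000000

Answer: 0000001101000000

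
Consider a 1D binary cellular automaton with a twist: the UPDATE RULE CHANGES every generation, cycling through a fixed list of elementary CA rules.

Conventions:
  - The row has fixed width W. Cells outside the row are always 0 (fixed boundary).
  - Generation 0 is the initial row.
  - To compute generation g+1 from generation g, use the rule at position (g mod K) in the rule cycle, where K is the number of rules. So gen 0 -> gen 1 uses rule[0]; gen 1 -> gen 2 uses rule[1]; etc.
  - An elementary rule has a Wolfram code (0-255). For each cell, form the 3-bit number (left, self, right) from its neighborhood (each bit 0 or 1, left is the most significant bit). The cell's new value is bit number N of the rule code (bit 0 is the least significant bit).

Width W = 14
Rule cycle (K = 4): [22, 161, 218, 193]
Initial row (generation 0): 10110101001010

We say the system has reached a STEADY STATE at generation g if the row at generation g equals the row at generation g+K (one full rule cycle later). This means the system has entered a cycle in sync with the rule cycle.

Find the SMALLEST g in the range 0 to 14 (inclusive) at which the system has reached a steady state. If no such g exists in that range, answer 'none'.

Gen 0: 10110101001010
Gen 1 (rule 22): 10000101111011
Gen 2 (rule 161): 00110010110100
Gen 3 (rule 218): 01111100110010
Gen 4 (rule 193): 00111100010000
Gen 5 (rule 22): 01000010111000
Gen 6 (rule 161): 00011001010011
Gen 7 (rule 218): 00111110001111
Gen 8 (rule 193): 10011110100111
Gen 9 (rule 22): 11100000111000
Gen 10 (rule 161): 01001110010011
Gen 11 (rule 218): 10111111101111
Gen 12 (rule 193): 00011111100111
Gen 13 (rule 22): 00100000011000
Gen 14 (rule 161): 10001111000011
Gen 15 (rule 218): 01011111100111
Gen 16 (rule 193): 00001111100011
Gen 17 (rule 22): 00010000010100
Gen 18 (rule 161): 11000111001001

Answer: none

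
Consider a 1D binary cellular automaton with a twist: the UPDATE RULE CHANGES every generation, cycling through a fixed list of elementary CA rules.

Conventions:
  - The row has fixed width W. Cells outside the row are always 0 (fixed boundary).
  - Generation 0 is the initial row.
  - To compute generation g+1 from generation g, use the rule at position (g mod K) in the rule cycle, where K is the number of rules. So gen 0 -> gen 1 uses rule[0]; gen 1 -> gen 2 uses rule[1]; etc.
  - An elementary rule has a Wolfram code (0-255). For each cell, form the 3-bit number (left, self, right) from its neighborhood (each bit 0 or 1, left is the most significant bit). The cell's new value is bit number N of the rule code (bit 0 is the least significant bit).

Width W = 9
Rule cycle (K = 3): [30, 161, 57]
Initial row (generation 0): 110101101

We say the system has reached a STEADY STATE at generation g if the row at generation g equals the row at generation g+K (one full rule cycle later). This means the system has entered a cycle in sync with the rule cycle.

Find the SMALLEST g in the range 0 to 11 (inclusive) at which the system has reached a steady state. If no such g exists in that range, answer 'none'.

Answer: 8

Derivation:
Gen 0: 110101101
Gen 1 (rule 30): 100101001
Gen 2 (rule 161): 000010000
Gen 3 (rule 57): 111001111
Gen 4 (rule 30): 100111000
Gen 5 (rule 161): 000010011
Gen 6 (rule 57): 111001010
Gen 7 (rule 30): 100111011
Gen 8 (rule 161): 000010100
Gen 9 (rule 57): 111001011
Gen 10 (rule 30): 100111010
Gen 11 (rule 161): 000010100
Gen 12 (rule 57): 111001011
Gen 13 (rule 30): 100111010
Gen 14 (rule 161): 000010100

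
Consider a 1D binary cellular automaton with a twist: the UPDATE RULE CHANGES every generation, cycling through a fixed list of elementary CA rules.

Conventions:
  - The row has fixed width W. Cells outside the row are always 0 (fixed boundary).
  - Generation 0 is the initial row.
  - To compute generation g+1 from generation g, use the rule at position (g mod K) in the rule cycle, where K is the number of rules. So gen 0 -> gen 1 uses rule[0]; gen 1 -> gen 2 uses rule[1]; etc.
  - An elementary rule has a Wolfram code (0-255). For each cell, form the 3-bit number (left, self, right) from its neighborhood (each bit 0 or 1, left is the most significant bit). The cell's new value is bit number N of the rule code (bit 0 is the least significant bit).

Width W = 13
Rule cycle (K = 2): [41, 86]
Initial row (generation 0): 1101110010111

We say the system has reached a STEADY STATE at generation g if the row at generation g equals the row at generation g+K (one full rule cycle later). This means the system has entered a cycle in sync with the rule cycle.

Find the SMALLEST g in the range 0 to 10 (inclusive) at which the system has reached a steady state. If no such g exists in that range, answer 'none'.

Gen 0: 1101110010111
Gen 1 (rule 41): 1011000001100
Gen 2 (rule 86): 1001100010110
Gen 3 (rule 41): 0001001001100
Gen 4 (rule 86): 0011111110110
Gen 5 (rule 41): 1010000001100
Gen 6 (rule 86): 1011000010110
Gen 7 (rule 41): 0110011001100
Gen 8 (rule 86): 1011101110110
Gen 9 (rule 41): 0110011001100
Gen 10 (rule 86): 1011101110110
Gen 11 (rule 41): 0110011001100
Gen 12 (rule 86): 1011101110110

Answer: 7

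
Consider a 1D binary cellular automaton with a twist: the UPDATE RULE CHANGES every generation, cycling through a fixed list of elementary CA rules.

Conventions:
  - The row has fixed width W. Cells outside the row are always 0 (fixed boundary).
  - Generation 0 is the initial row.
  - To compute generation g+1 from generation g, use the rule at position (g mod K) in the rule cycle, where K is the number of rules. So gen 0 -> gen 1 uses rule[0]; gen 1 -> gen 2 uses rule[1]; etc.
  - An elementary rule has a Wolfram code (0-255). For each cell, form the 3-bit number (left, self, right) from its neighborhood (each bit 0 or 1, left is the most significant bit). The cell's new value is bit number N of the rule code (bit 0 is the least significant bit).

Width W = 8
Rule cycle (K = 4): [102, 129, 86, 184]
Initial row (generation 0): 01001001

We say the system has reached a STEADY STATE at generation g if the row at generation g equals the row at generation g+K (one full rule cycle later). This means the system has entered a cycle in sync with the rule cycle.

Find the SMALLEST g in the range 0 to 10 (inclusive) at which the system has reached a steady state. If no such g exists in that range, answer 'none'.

Answer: 4

Derivation:
Gen 0: 01001001
Gen 1 (rule 102): 11011011
Gen 2 (rule 129): 00000000
Gen 3 (rule 86): 00000000
Gen 4 (rule 184): 00000000
Gen 5 (rule 102): 00000000
Gen 6 (rule 129): 11111111
Gen 7 (rule 86): 00000001
Gen 8 (rule 184): 00000000
Gen 9 (rule 102): 00000000
Gen 10 (rule 129): 11111111
Gen 11 (rule 86): 00000001
Gen 12 (rule 184): 00000000
Gen 13 (rule 102): 00000000
Gen 14 (rule 129): 11111111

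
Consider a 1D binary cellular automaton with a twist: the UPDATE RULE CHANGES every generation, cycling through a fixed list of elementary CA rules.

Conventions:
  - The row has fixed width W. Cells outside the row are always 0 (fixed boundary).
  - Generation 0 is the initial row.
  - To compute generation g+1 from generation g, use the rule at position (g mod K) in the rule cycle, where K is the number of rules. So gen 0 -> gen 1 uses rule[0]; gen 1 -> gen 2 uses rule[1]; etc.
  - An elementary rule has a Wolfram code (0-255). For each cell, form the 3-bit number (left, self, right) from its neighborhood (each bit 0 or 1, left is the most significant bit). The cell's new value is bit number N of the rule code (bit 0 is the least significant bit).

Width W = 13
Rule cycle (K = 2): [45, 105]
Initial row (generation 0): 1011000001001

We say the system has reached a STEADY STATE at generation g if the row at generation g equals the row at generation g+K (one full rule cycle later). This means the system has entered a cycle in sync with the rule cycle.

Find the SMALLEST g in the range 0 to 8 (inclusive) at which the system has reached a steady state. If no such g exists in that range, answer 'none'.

Answer: 3

Derivation:
Gen 0: 1011000001001
Gen 1 (rule 45): 1110011101001
Gen 2 (rule 105): 1010010110000
Gen 3 (rule 45): 1110011100111
Gen 4 (rule 105): 1010010100101
Gen 5 (rule 45): 1110011100111
Gen 6 (rule 105): 1010010100101
Gen 7 (rule 45): 1110011100111
Gen 8 (rule 105): 1010010100101
Gen 9 (rule 45): 1110011100111
Gen 10 (rule 105): 1010010100101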